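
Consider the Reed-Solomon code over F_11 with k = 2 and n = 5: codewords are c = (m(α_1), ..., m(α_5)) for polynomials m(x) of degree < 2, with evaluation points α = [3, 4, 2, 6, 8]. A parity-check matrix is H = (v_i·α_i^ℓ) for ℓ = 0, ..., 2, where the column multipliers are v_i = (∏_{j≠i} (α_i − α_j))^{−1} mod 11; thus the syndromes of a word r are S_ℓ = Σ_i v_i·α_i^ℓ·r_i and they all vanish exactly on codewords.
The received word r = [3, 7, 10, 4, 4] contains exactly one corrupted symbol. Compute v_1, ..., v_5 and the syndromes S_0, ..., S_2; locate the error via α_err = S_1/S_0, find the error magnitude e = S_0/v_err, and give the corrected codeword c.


S = (4, 10, 3), error at position 5, error magnitude e = 3, c = [3, 7, 10, 4, 1].

Step 1: column multipliers v_i = (∏_{j≠i}(α_i − α_j))^{−1} mod 11.
  i = 1 (α = 3): (3−4)(3−2)(3−6)(3−8) = (−1)·1·(−3)·(−5) = −15 ≡ 7, so v_1 = 7^{−1} = 8 (mod 11).
  i = 2 (α = 4): (4−3)(4−2)(4−6)(4−8) = 1·2·(−2)·(−4) = 16 ≡ 5, so v_2 = 5^{−1} = 9 (mod 11).
  i = 3 (α = 2): (2−3)(2−4)(2−6)(2−8) = (−1)·(−2)·(−4)·(−6) = 48 ≡ 4, so v_3 = 4^{−1} = 3 (mod 11).
  i = 4 (α = 6): (6−3)(6−4)(6−2)(6−8) = 3·2·4·(−2) = −48 ≡ 7, so v_4 = 7^{−1} = 8 (mod 11).
  i = 5 (α = 8): (8−3)(8−4)(8−2)(8−6) = 5·4·6·2 = 240 ≡ 9, so v_5 = 9^{−1} = 5 (mod 11).
  v = [8, 9, 3, 8, 5].
Step 2: syndromes of r = [3, 7, 10, 4, 4] (all sums mod 11).
  S_0 = Σ v_i r_i = 8·3 + 9·7 + 3·10 + 8·4 + 5·4 = 169 ≡ 4.
  S_1 = Σ v_i α_i r_i = 8·3·3 + 9·4·7 + 3·2·10 + 8·6·4 + 5·8·4 = 736 ≡ 10.
  α_i^2 mod 11 = [9, 5, 4, 3, 9].
  S_2 = Σ v_i α_i^2 r_i = 8·9·3 + 9·5·7 + 3·4·10 + 8·3·4 + 5·9·4 = 927 ≡ 3.
  S = (4, 10, 3) ≠ 0, so r is not a codeword (an error is present).
Step 3: locate the error. For a single error e at position i, S_ℓ = v_i·e·α_i^ℓ, so α_err = S_1/S_0.
  S_0^{−1} = 4^{−1} = 3 (mod 11), so α_err = 10·3 = 30 ≡ 8 = α_5. Error position i = 5.
  Consistency check: S_2/S_1 = 3·10 = 30 ≡ 8 = α_err ✓ (single-error assumption holds).
Step 4: error magnitude e = S_0/v_5 = S_0·∏_{j≠5}(α_5 − α_j) = 4·9 = 36 ≡ 3 (mod 11).
Step 5: correct position 5: c_5 = r_5 − e = 4 − 3 ≡ 1 (mod 11). Hence c = [3, 7, 10, 4, 1].
  Check: interpolating c through the α_i gives m(x) = 2 + 4·x (degree < 2) with m(α_i) = c_i for every i, so c is indeed a codeword.


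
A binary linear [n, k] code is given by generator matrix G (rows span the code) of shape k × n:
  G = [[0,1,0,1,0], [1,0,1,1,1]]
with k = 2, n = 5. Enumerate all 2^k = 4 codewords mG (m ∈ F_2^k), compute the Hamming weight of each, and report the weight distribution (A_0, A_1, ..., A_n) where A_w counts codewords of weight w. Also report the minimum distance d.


Weight distribution: A_0 = 1, A_2 = 1, A_4 = 2. Minimum distance d = 2.

Enumerate all 2^2 = 4 messages m ∈ F_2^2.
For each, compute codeword c = mG in F_2^5, then tally its weight.
  m = 00 → c = 00000, weight = 0.
  m = 10 → c = 01010, weight = 2.
  m = 01 → c = 10111, weight = 4.
  m = 11 → c = 11101, weight = 4.
Tally weights:
  weight 0: 1 codewords.
  weight 2: 1 codewords.
  weight 4: 2 codewords.
Minimum distance d = smallest w > 0 with A_w > 0 = 2.
Sanity: Σ A_w = 4 = 2^2 = 4 ✓.


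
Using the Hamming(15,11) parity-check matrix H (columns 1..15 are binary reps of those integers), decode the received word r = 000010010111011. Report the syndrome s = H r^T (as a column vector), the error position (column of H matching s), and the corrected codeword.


s = (0, 0, 0, 1)^T, error position = 1, corrected codeword c = 100010010111011

Compute s = H r^T mod 2 one row at a time:
  s_1 = 1 + 0 + 1 + 1 + 1 + 0 + 1 + 1 = 6 ≡ 0 (mod 2).
  s_2 = 0 + 1 + 0 + 0 + 1 + 0 + 1 + 1 = 4 ≡ 0 (mod 2).
  s_3 = 0 + 0 + 0 + 0 + 1 + 1 + 1 + 1 = 4 ≡ 0 (mod 2).
  s_4 = 0 + 0 + 1 + 0 + 0 + 1 + 0 + 1 = 3 ≡ 1 (mod 2).
s = (0, 0, 0, 1)^T — this equals column 1 of H (binary 0001), so error is at position 1.
Correct: flip bit 1 of r = 000010010111011 to get c = 100010010111011.


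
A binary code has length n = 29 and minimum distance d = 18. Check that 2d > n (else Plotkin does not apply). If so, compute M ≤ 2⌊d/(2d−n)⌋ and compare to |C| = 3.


Plotkin bound M ≤ 4; given |C| = 3 ≤ bound (satisfied).

Check applicability: 2d = 36, n = 29.
2d − n = 7 > 0, so Plotkin applies.
Compute d/(2d−n) = 18/7 ≈ 2.5714.
⌊d/(2d−n)⌋ = 2.
Plotkin bound: M ≤ 2·2 = 4.
Given |C| = 3, check: satisfied.
This |C| is below the Plotkin bound.


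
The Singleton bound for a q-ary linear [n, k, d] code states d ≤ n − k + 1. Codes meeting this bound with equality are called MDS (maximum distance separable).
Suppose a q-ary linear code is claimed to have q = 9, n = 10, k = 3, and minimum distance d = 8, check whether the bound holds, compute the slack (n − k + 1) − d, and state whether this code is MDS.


Singleton RHS = n − k + 1 = 8, slack = 0, bound satisfied, MDS.

Singleton bound: d ≤ n − k + 1.
Here n = 10, k = 3, so n − k + 1 = 8.
Given d = 8, check d ≤ 8: YES.
Slack = (n − k + 1) − d = 0.
The code is MDS (slack = 0).
Description: the claimed parameters are [10, 3, 8]_9; such a code would be MDS (meets Singleton bound).


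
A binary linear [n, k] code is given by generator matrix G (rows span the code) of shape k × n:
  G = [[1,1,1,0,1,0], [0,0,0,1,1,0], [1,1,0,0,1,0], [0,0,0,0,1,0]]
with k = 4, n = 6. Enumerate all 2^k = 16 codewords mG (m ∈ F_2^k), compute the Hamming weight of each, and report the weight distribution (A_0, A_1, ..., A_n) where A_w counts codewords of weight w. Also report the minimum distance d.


Weight distribution: A_0 = 1, A_1 = 3, A_2 = 4, A_3 = 4, A_4 = 3, A_5 = 1. Minimum distance d = 1.

Enumerate all 2^4 = 16 messages m ∈ F_2^4.
For each, compute codeword c = mG in F_2^6, then tally its weight.
  m = 0000 → c = 000000, weight = 0.
  m = 1000 → c = 111010, weight = 4.
  m = 0100 → c = 000110, weight = 2.
  m = 1100 → c = 111100, weight = 4.
  m = 0010 → c = 110010, weight = 3.
  m = 1010 → c = 001000, weight = 1.
  m = 0110 → c = 110100, weight = 3.
  m = 1110 → c = 001110, weight = 3.
  m = 0001 → c = 000010, weight = 1.
  m = 1001 → c = 111000, weight = 3.
  m = 0101 → c = 000100, weight = 1.
  m = 1101 → c = 111110, weight = 5.
  m = 0011 → c = 110000, weight = 2.
  m = 1011 → c = 001010, weight = 2.
  m = 0111 → c = 110110, weight = 4.
  m = 1111 → c = 001100, weight = 2.
Tally weights:
  weight 0: 1 codewords.
  weight 1: 3 codewords.
  weight 2: 4 codewords.
  weight 3: 4 codewords.
  weight 4: 3 codewords.
  weight 5: 1 codewords.
Minimum distance d = smallest w > 0 with A_w > 0 = 1.
Sanity: Σ A_w = 16 = 2^4 = 16 ✓.


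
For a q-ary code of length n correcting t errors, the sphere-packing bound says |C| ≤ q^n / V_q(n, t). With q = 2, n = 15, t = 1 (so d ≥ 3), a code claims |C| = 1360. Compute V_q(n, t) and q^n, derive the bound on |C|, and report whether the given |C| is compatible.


V_q(n, t) = 16, q^n = 32768, Hamming bound = 2048, |C| = 1360 ≤ bound (satisfied).

Step 1: Compute V_q(n, t) = Σ_{j=0}^1 C(n, j) (q−1)^j.
  j = 0: C(15,0)·(1)^0 = 1·1 = 1.
  j = 1: C(15,1)·(1)^1 = 15·1 = 15.
  V_q(n, t) = 1 + 15 = 16.
Step 2: q^n = 2^15 = 32768.
Step 3: Hamming bound ⌊q^n / V_q(n,t)⌋ = ⌊32768/16⌋ = 2048.
Step 4: Compare |C| = 1360 to 2048: satisfied.
The claimed |C| lies below the Hamming bound.


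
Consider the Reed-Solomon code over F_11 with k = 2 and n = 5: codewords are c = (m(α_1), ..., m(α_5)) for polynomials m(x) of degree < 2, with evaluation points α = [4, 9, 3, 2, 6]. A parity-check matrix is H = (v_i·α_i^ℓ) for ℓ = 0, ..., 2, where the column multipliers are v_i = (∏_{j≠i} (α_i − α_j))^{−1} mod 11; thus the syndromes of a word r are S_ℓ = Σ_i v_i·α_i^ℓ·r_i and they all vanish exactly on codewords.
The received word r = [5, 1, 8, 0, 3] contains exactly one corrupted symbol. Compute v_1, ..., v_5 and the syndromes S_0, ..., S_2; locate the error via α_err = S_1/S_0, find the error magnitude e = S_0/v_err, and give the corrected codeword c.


S = (3, 7, 9), error at position 5, error magnitude e = 4, c = [5, 1, 8, 0, 10].

Step 1: column multipliers v_i = (∏_{j≠i}(α_i − α_j))^{−1} mod 11.
  i = 1 (α = 4): (4−9)(4−3)(4−2)(4−6) = (−5)·1·2·(−2) = 20 ≡ 9, so v_1 = 9^{−1} = 5 (mod 11).
  i = 2 (α = 9): (9−4)(9−3)(9−2)(9−6) = 5·6·7·3 = 630 ≡ 3, so v_2 = 3^{−1} = 4 (mod 11).
  i = 3 (α = 3): (3−4)(3−9)(3−2)(3−6) = (−1)·(−6)·1·(−3) = −18 ≡ 4, so v_3 = 4^{−1} = 3 (mod 11).
  i = 4 (α = 2): (2−4)(2−9)(2−3)(2−6) = (−2)·(−7)·(−1)·(−4) = 56 ≡ 1, so v_4 = 1^{−1} = 1 (mod 11).
  i = 5 (α = 6): (6−4)(6−9)(6−3)(6−2) = 2·(−3)·3·4 = −72 ≡ 5, so v_5 = 5^{−1} = 9 (mod 11).
  v = [5, 4, 3, 1, 9].
Step 2: syndromes of r = [5, 1, 8, 0, 3] (all sums mod 11).
  S_0 = Σ v_i r_i = 5·5 + 4·1 + 3·8 + 1·0 + 9·3 = 80 ≡ 3.
  S_1 = Σ v_i α_i r_i = 5·4·5 + 4·9·1 + 3·3·8 + 1·2·0 + 9·6·3 = 370 ≡ 7.
  α_i^2 mod 11 = [5, 4, 9, 4, 3].
  S_2 = Σ v_i α_i^2 r_i = 5·5·5 + 4·4·1 + 3·9·8 + 1·4·0 + 9·3·3 = 438 ≡ 9.
  S = (3, 7, 9) ≠ 0, so r is not a codeword (an error is present).
Step 3: locate the error. For a single error e at position i, S_ℓ = v_i·e·α_i^ℓ, so α_err = S_1/S_0.
  S_0^{−1} = 3^{−1} = 4 (mod 11), so α_err = 7·4 = 28 ≡ 6 = α_5. Error position i = 5.
  Consistency check: S_2/S_1 = 9·8 = 72 ≡ 6 = α_err ✓ (single-error assumption holds).
Step 4: error magnitude e = S_0/v_5 = S_0·∏_{j≠5}(α_5 − α_j) = 3·5 = 15 ≡ 4 (mod 11).
Step 5: correct position 5: c_5 = r_5 − e = 3 − 4 ≡ 10 (mod 11). Hence c = [5, 1, 8, 0, 10].
  Check: interpolating c through the α_i gives m(x) = 6 + 8·x (degree < 2) with m(α_i) = c_i for every i, so c is indeed a codeword.


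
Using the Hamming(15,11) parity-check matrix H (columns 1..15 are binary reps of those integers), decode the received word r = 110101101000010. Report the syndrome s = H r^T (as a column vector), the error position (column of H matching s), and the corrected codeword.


s = (0, 0, 0, 1)^T, error position = 1, corrected codeword c = 010101101000010

Compute s = H r^T mod 2 one row at a time:
  s_1 = 0 + 1 + 0 + 0 + 0 + 0 + 1 + 0 = 2 ≡ 0 (mod 2).
  s_2 = 1 + 0 + 1 + 1 + 0 + 0 + 1 + 0 = 4 ≡ 0 (mod 2).
  s_3 = 1 + 0 + 1 + 1 + 0 + 0 + 1 + 0 = 4 ≡ 0 (mod 2).
  s_4 = 1 + 0 + 0 + 1 + 1 + 0 + 0 + 0 = 3 ≡ 1 (mod 2).
s = (0, 0, 0, 1)^T — this equals column 1 of H (binary 0001), so error is at position 1.
Correct: flip bit 1 of r = 110101101000010 to get c = 010101101000010.


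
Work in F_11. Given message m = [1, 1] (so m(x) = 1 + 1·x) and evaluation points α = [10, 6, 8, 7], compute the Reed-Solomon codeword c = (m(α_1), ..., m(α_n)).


c = [0, 7, 9, 8]

Message polynomial: m(x) = 1 + 1·x (mod 11).
For each evaluation point α_i, compute m(α_i) mod 11:
  α_1 = 10: Horner steps 1 → 0, so m(10) = 0.
  α_2 = 6: Horner steps 1 → 7, so m(6) = 7.
  α_3 = 8: Horner steps 1 → 9, so m(8) = 9.
  α_4 = 7: Horner steps 1 → 8, so m(7) = 8.
Codeword c = [0, 7, 9, 8] ∈ F_11^4.


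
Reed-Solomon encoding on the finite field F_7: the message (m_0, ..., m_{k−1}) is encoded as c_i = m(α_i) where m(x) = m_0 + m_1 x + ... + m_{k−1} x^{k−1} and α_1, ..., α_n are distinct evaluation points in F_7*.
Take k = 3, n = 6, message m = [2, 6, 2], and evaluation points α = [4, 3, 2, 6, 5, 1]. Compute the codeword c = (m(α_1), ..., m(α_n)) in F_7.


c = [2, 3, 1, 5, 5, 3]

Message polynomial: m(x) = 2 + 6·x + 2·x^2 (mod 7).
For each evaluation point α_i, compute m(α_i) mod 7:
  α_1 = 4: Horner steps 2 → 0 → 2, so m(4) = 2.
  α_2 = 3: Horner steps 2 → 5 → 3, so m(3) = 3.
  α_3 = 2: Horner steps 2 → 3 → 1, so m(2) = 1.
  α_4 = 6: Horner steps 2 → 4 → 5, so m(6) = 5.
  α_5 = 5: Horner steps 2 → 2 → 5, so m(5) = 5.
  α_6 = 1: Horner steps 2 → 1 → 3, so m(1) = 3.
Codeword c = [2, 3, 1, 5, 5, 3] ∈ F_7^6.


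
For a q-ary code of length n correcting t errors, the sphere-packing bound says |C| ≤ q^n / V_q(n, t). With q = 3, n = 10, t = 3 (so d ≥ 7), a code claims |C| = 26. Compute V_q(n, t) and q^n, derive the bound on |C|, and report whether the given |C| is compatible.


V_q(n, t) = 1161, q^n = 59049, Hamming bound = 50, |C| = 26 ≤ bound (satisfied).

Step 1: Compute V_q(n, t) = Σ_{j=0}^3 C(n, j) (q−1)^j.
  j = 0: C(10,0)·(2)^0 = 1·1 = 1.
  j = 1: C(10,1)·(2)^1 = 10·2 = 20.
  j = 2: C(10,2)·(2)^2 = 45·4 = 180.
  j = 3: C(10,3)·(2)^3 = 120·8 = 960.
  V_q(n, t) = 1 + 20 + 180 + 960 = 1161.
Step 2: q^n = 3^10 = 59049.
Step 3: Hamming bound ⌊q^n / V_q(n,t)⌋ = ⌊59049/1161⌋ = 50.
Step 4: Compare |C| = 26 to 50: satisfied.
The claimed |C| lies below the Hamming bound.


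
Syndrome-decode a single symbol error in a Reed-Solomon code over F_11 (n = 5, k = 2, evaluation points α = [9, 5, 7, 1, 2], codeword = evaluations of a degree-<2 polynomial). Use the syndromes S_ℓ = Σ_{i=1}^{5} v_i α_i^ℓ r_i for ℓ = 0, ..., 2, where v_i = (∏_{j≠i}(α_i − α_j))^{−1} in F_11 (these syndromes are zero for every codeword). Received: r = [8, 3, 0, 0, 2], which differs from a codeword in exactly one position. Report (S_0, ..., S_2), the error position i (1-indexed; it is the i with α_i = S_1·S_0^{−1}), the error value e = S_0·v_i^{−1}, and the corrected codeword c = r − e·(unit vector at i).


S = (7, 7, 7), error at position 4, error magnitude e = 2, c = [8, 3, 0, 9, 2].

Step 1: column multipliers v_i = (∏_{j≠i}(α_i − α_j))^{−1} mod 11.
  i = 1 (α = 9): (9−5)(9−7)(9−1)(9−2) = 4·2·8·7 = 448 ≡ 8, so v_1 = 8^{−1} = 7 (mod 11).
  i = 2 (α = 5): (5−9)(5−7)(5−1)(5−2) = (−4)·(−2)·4·3 = 96 ≡ 8, so v_2 = 8^{−1} = 7 (mod 11).
  i = 3 (α = 7): (7−9)(7−5)(7−1)(7−2) = (−2)·2·6·5 = −120 ≡ 1, so v_3 = 1^{−1} = 1 (mod 11).
  i = 4 (α = 1): (1−9)(1−5)(1−7)(1−2) = (−8)·(−4)·(−6)·(−1) = 192 ≡ 5, so v_4 = 5^{−1} = 9 (mod 11).
  i = 5 (α = 2): (2−9)(2−5)(2−7)(2−1) = (−7)·(−3)·(−5)·1 = −105 ≡ 5, so v_5 = 5^{−1} = 9 (mod 11).
  v = [7, 7, 1, 9, 9].
Step 2: syndromes of r = [8, 3, 0, 0, 2] (all sums mod 11).
  S_0 = Σ v_i r_i = 7·8 + 7·3 + 1·0 + 9·0 + 9·2 = 95 ≡ 7.
  S_1 = Σ v_i α_i r_i = 7·9·8 + 7·5·3 + 1·7·0 + 9·1·0 + 9·2·2 = 645 ≡ 7.
  α_i^2 mod 11 = [4, 3, 5, 1, 4].
  S_2 = Σ v_i α_i^2 r_i = 7·4·8 + 7·3·3 + 1·5·0 + 9·1·0 + 9·4·2 = 359 ≡ 7.
  S = (7, 7, 7) ≠ 0, so r is not a codeword (an error is present).
Step 3: locate the error. For a single error e at position i, S_ℓ = v_i·e·α_i^ℓ, so α_err = S_1/S_0.
  S_0^{−1} = 7^{−1} = 8 (mod 11), so α_err = 7·8 = 56 ≡ 1 = α_4. Error position i = 4.
  Consistency check: S_2/S_1 = 7·8 = 56 ≡ 1 = α_err ✓ (single-error assumption holds).
Step 4: error magnitude e = S_0/v_4 = S_0·∏_{j≠4}(α_4 − α_j) = 7·5 = 35 ≡ 2 (mod 11).
Step 5: correct position 4: c_4 = r_4 − e = 0 − 2 ≡ 9 (mod 11). Hence c = [8, 3, 0, 9, 2].
  Check: interpolating c through the α_i gives m(x) = 5 + 4·x (degree < 2) with m(α_i) = c_i for every i, so c is indeed a codeword.


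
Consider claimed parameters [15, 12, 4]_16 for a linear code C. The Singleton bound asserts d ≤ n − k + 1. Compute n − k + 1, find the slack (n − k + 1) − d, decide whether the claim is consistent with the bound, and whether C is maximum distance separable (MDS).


Singleton RHS = n − k + 1 = 4, slack = 0, bound satisfied, MDS.

Singleton bound: d ≤ n − k + 1.
Here n = 15, k = 12, so n − k + 1 = 4.
Given d = 4, check d ≤ 4: YES.
Slack = (n − k + 1) − d = 0.
The code is MDS (slack = 0).
Description: the claimed parameters are [15, 12, 4]_16; such a code would be MDS (meets Singleton bound).


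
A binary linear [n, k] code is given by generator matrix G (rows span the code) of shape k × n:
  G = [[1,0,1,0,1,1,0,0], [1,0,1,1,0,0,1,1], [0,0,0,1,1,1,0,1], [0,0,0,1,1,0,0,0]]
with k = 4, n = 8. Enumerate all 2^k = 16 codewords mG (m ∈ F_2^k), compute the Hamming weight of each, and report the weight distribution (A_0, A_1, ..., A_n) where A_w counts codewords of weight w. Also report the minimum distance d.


Weight distribution: A_0 = 1, A_1 = 1, A_2 = 2, A_3 = 2, A_4 = 5, A_5 = 5. Minimum distance d = 1.

Enumerate all 2^4 = 16 messages m ∈ F_2^4.
For each, compute codeword c = mG in F_2^8, then tally its weight.
  m = 0000 → c = 00000000, weight = 0.
  m = 1000 → c = 10101100, weight = 4.
  m = 0100 → c = 10110011, weight = 5.
  m = 1100 → c = 00011111, weight = 5.
  m = 0010 → c = 00011101, weight = 4.
  m = 1010 → c = 10110001, weight = 4.
  m = 0110 → c = 10101110, weight = 5.
  m = 1110 → c = 00000010, weight = 1.
  m = 0001 → c = 00011000, weight = 2.
  m = 1001 → c = 10110100, weight = 4.
  m = 0101 → c = 10101011, weight = 5.
  m = 1101 → c = 00000111, weight = 3.
  m = 0011 → c = 00000101, weight = 2.
  m = 1011 → c = 10101001, weight = 4.
  m = 0111 → c = 10110110, weight = 5.
  m = 1111 → c = 00011010, weight = 3.
Tally weights:
  weight 0: 1 codewords.
  weight 1: 1 codewords.
  weight 2: 2 codewords.
  weight 3: 2 codewords.
  weight 4: 5 codewords.
  weight 5: 5 codewords.
Minimum distance d = smallest w > 0 with A_w > 0 = 1.
Sanity: Σ A_w = 16 = 2^4 = 16 ✓.


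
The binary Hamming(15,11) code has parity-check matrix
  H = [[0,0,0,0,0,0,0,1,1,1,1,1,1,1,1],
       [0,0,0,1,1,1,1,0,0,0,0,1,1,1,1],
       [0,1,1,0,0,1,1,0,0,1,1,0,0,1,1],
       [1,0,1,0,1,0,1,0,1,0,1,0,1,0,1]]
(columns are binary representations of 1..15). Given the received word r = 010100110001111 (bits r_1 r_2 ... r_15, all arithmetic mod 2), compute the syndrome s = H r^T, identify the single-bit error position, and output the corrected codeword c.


s = (1, 0, 0, 1)^T, error position = 9, corrected codeword c = 010100111001111

Compute s = H r^T mod 2 one row at a time:
  s_1 = 1 + 0 + 0 + 0 + 1 + 1 + 1 + 1 = 5 ≡ 1 (mod 2).
  s_2 = 1 + 0 + 0 + 1 + 1 + 1 + 1 + 1 = 6 ≡ 0 (mod 2).
  s_3 = 1 + 0 + 0 + 1 + 0 + 0 + 1 + 1 = 4 ≡ 0 (mod 2).
  s_4 = 0 + 0 + 0 + 1 + 0 + 0 + 1 + 1 = 3 ≡ 1 (mod 2).
s = (1, 0, 0, 1)^T — this equals column 9 of H (binary 1001), so error is at position 9.
Correct: flip bit 9 of r = 010100110001111 to get c = 010100111001111.


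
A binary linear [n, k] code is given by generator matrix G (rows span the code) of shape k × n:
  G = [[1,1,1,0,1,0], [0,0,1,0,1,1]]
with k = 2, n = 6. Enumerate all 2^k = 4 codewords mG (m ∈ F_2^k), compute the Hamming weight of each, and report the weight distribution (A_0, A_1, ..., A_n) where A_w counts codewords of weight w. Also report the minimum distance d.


Weight distribution: A_0 = 1, A_3 = 2, A_4 = 1. Minimum distance d = 3.

Enumerate all 2^2 = 4 messages m ∈ F_2^2.
For each, compute codeword c = mG in F_2^6, then tally its weight.
  m = 00 → c = 000000, weight = 0.
  m = 10 → c = 111010, weight = 4.
  m = 01 → c = 001011, weight = 3.
  m = 11 → c = 110001, weight = 3.
Tally weights:
  weight 0: 1 codewords.
  weight 3: 2 codewords.
  weight 4: 1 codewords.
Minimum distance d = smallest w > 0 with A_w > 0 = 3.
Sanity: Σ A_w = 4 = 2^2 = 4 ✓.


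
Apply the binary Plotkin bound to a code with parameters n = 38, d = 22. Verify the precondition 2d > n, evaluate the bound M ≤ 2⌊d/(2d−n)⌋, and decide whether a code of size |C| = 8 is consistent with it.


Plotkin bound M ≤ 6; given |C| = 8 > bound (violated).

Check applicability: 2d = 44, n = 38.
2d − n = 6 > 0, so Plotkin applies.
Compute d/(2d−n) = 22/6 ≈ 3.6667.
⌊d/(2d−n)⌋ = 3.
Plotkin bound: M ≤ 2·3 = 6.
Given |C| = 8, check: VIOLATED.
This |C| is above the Plotkin bound, so no binary code with n = 38, d = 22 and 8 codewords exists.


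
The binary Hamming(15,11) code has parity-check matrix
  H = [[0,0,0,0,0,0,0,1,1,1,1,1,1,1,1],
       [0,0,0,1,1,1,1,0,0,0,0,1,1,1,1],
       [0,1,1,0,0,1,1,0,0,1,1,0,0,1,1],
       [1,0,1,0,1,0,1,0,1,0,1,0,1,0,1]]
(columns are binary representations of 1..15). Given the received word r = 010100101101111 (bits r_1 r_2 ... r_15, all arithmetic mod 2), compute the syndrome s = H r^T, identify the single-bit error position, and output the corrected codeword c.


s = (0, 0, 1, 0)^T, error position = 2, corrected codeword c = 000100101101111

Compute s = H r^T mod 2 one row at a time:
  s_1 = 0 + 1 + 1 + 0 + 1 + 1 + 1 + 1 = 6 ≡ 0 (mod 2).
  s_2 = 1 + 0 + 0 + 1 + 1 + 1 + 1 + 1 = 6 ≡ 0 (mod 2).
  s_3 = 1 + 0 + 0 + 1 + 1 + 0 + 1 + 1 = 5 ≡ 1 (mod 2).
  s_4 = 0 + 0 + 0 + 1 + 1 + 0 + 1 + 1 = 4 ≡ 0 (mod 2).
s = (0, 0, 1, 0)^T — this equals column 2 of H (binary 0010), so error is at position 2.
Correct: flip bit 2 of r = 010100101101111 to get c = 000100101101111.


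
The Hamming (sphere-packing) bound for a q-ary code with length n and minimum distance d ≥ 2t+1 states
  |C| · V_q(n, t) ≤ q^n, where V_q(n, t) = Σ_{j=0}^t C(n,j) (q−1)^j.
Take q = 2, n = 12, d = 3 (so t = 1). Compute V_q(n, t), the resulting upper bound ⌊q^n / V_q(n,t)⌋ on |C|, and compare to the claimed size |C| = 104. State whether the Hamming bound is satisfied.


V_q(n, t) = 13, q^n = 4096, Hamming bound = 315, |C| = 104 ≤ bound (satisfied).

Step 1: Compute V_q(n, t) = Σ_{j=0}^1 C(n, j) (q−1)^j.
  j = 0: C(12,0)·(1)^0 = 1·1 = 1.
  j = 1: C(12,1)·(1)^1 = 12·1 = 12.
  V_q(n, t) = 1 + 12 = 13.
Step 2: q^n = 2^12 = 4096.
Step 3: Hamming bound ⌊q^n / V_q(n,t)⌋ = ⌊4096/13⌋ = 315.
Step 4: Compare |C| = 104 to 315: satisfied.
The claimed |C| lies below the Hamming bound.


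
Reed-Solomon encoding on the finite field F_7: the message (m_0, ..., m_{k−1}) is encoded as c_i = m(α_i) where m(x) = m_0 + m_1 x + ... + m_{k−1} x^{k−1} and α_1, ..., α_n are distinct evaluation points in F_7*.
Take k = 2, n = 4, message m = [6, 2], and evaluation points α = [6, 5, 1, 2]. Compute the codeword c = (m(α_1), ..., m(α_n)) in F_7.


c = [4, 2, 1, 3]

Message polynomial: m(x) = 6 + 2·x (mod 7).
For each evaluation point α_i, compute m(α_i) mod 7:
  α_1 = 6: Horner steps 2 → 4, so m(6) = 4.
  α_2 = 5: Horner steps 2 → 2, so m(5) = 2.
  α_3 = 1: Horner steps 2 → 1, so m(1) = 1.
  α_4 = 2: Horner steps 2 → 3, so m(2) = 3.
Codeword c = [4, 2, 1, 3] ∈ F_7^4.


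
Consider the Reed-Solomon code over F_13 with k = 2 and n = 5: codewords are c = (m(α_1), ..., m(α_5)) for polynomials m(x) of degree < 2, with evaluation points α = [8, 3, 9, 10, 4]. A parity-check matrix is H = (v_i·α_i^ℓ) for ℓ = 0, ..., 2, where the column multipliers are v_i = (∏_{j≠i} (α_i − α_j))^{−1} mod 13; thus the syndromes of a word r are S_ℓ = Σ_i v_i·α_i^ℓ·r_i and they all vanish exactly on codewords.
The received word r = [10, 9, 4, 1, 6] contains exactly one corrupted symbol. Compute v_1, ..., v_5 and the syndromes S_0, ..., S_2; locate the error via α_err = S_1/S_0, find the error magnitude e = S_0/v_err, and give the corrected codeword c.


S = (3, 11, 10), error at position 1, error magnitude e = 3, c = [7, 9, 4, 1, 6].

Step 1: column multipliers v_i = (∏_{j≠i}(α_i − α_j))^{−1} mod 13.
  i = 1 (α = 8): (8−3)(8−9)(8−10)(8−4) = 5·(−1)·(−2)·4 = 40 ≡ 1, so v_1 = 1^{−1} = 1 (mod 13).
  i = 2 (α = 3): (3−8)(3−9)(3−10)(3−4) = (−5)·(−6)·(−7)·(−1) = 210 ≡ 2, so v_2 = 2^{−1} = 7 (mod 13).
  i = 3 (α = 9): (9−8)(9−3)(9−10)(9−4) = 1·6·(−1)·5 = −30 ≡ 9, so v_3 = 9^{−1} = 3 (mod 13).
  i = 4 (α = 10): (10−8)(10−3)(10−9)(10−4) = 2·7·1·6 = 84 ≡ 6, so v_4 = 6^{−1} = 11 (mod 13).
  i = 5 (α = 4): (4−8)(4−3)(4−9)(4−10) = (−4)·1·(−5)·(−6) = −120 ≡ 10, so v_5 = 10^{−1} = 4 (mod 13).
  v = [1, 7, 3, 11, 4].
Step 2: syndromes of r = [10, 9, 4, 1, 6] (all sums mod 13).
  S_0 = Σ v_i r_i = 1·10 + 7·9 + 3·4 + 11·1 + 4·6 = 120 ≡ 3.
  S_1 = Σ v_i α_i r_i = 1·8·10 + 7·3·9 + 3·9·4 + 11·10·1 + 4·4·6 = 583 ≡ 11.
  α_i^2 mod 13 = [12, 9, 3, 9, 3].
  S_2 = Σ v_i α_i^2 r_i = 1·12·10 + 7·9·9 + 3·3·4 + 11·9·1 + 4·3·6 = 894 ≡ 10.
  S = (3, 11, 10) ≠ 0, so r is not a codeword (an error is present).
Step 3: locate the error. For a single error e at position i, S_ℓ = v_i·e·α_i^ℓ, so α_err = S_1/S_0.
  S_0^{−1} = 3^{−1} = 9 (mod 13), so α_err = 11·9 = 99 ≡ 8 = α_1. Error position i = 1.
  Consistency check: S_2/S_1 = 10·6 = 60 ≡ 8 = α_err ✓ (single-error assumption holds).
Step 4: error magnitude e = S_0/v_1 = S_0·∏_{j≠1}(α_1 − α_j) = 3·1 = 3 ≡ 3 (mod 13).
Step 5: correct position 1: c_1 = r_1 − e = 10 − 3 ≡ 7 (mod 13). Hence c = [7, 9, 4, 1, 6].
  Check: interpolating c through the α_i gives m(x) = 5 + 10·x (degree < 2) with m(α_i) = c_i for every i, so c is indeed a codeword.


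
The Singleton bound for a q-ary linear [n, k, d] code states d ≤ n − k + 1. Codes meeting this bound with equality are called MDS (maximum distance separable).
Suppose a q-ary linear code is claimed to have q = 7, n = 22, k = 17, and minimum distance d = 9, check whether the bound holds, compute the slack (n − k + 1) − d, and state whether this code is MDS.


Singleton RHS = n − k + 1 = 6, slack = -3, bound violated (no such code; not MDS).

Singleton bound: d ≤ n − k + 1.
Here n = 22, k = 17, so n − k + 1 = 6.
Given d = 9, check d ≤ 6: NO.
Slack = (n − k + 1) − d = -3.
The slack is negative: d = 9 exceeds n − k + 1 = 6 by 3, so the Singleton bound is violated and no linear [22, 17, 9]_7 code can exist. In particular it is not MDS (MDS requires d = n − k + 1 exactly).
Description: the claimed parameters are [22, 17, 9]_7; such a code would be impossible (violates the Singleton bound).


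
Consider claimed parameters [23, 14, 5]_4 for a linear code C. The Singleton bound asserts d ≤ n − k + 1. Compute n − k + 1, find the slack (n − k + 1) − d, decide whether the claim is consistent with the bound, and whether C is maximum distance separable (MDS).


Singleton RHS = n − k + 1 = 10, slack = 5, bound satisfied, not MDS.

Singleton bound: d ≤ n − k + 1.
Here n = 23, k = 14, so n − k + 1 = 10.
Given d = 5, check d ≤ 10: YES.
Slack = (n − k + 1) − d = 5.
The code is NOT MDS (slack = 5 > 0).
Description: the claimed parameters are [23, 14, 5]_4; such a code would be non-MDS.


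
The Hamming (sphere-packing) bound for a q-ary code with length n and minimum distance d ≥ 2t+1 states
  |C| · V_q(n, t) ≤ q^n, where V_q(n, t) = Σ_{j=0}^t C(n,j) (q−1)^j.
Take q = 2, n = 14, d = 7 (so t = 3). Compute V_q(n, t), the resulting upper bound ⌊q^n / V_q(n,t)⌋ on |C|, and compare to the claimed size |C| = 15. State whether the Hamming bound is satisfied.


V_q(n, t) = 470, q^n = 16384, Hamming bound = 34, |C| = 15 ≤ bound (satisfied).

Step 1: Compute V_q(n, t) = Σ_{j=0}^3 C(n, j) (q−1)^j.
  j = 0: C(14,0)·(1)^0 = 1·1 = 1.
  j = 1: C(14,1)·(1)^1 = 14·1 = 14.
  j = 2: C(14,2)·(1)^2 = 91·1 = 91.
  j = 3: C(14,3)·(1)^3 = 364·1 = 364.
  V_q(n, t) = 1 + 14 + 91 + 364 = 470.
Step 2: q^n = 2^14 = 16384.
Step 3: Hamming bound ⌊q^n / V_q(n,t)⌋ = ⌊16384/470⌋ = 34.
Step 4: Compare |C| = 15 to 34: satisfied.
The claimed |C| lies below the Hamming bound.


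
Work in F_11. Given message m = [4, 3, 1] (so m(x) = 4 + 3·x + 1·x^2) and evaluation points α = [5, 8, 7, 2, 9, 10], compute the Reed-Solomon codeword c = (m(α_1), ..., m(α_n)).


c = [0, 4, 8, 3, 2, 2]

Message polynomial: m(x) = 4 + 3·x + 1·x^2 (mod 11).
For each evaluation point α_i, compute m(α_i) mod 11:
  α_1 = 5: Horner steps 1 → 8 → 0, so m(5) = 0.
  α_2 = 8: Horner steps 1 → 0 → 4, so m(8) = 4.
  α_3 = 7: Horner steps 1 → 10 → 8, so m(7) = 8.
  α_4 = 2: Horner steps 1 → 5 → 3, so m(2) = 3.
  α_5 = 9: Horner steps 1 → 1 → 2, so m(9) = 2.
  α_6 = 10: Horner steps 1 → 2 → 2, so m(10) = 2.
Codeword c = [0, 4, 8, 3, 2, 2] ∈ F_11^6.


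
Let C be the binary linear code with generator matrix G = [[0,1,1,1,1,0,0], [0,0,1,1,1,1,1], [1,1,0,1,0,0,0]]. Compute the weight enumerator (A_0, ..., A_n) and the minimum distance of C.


Weight distribution: A_0 = 1, A_3 = 3, A_4 = 2, A_5 = 1, A_6 = 1. Minimum distance d = 3.

Enumerate all 2^3 = 8 messages m ∈ F_2^3.
For each, compute codeword c = mG in F_2^7, then tally its weight.
  m = 000 → c = 0000000, weight = 0.
  m = 100 → c = 0111100, weight = 4.
  m = 010 → c = 0011111, weight = 5.
  m = 110 → c = 0100011, weight = 3.
  m = 001 → c = 1101000, weight = 3.
  m = 101 → c = 1010100, weight = 3.
  m = 011 → c = 1110111, weight = 6.
  m = 111 → c = 1001011, weight = 4.
Tally weights:
  weight 0: 1 codewords.
  weight 3: 3 codewords.
  weight 4: 2 codewords.
  weight 5: 1 codewords.
  weight 6: 1 codewords.
Minimum distance d = smallest w > 0 with A_w > 0 = 3.
Sanity: Σ A_w = 8 = 2^3 = 8 ✓.


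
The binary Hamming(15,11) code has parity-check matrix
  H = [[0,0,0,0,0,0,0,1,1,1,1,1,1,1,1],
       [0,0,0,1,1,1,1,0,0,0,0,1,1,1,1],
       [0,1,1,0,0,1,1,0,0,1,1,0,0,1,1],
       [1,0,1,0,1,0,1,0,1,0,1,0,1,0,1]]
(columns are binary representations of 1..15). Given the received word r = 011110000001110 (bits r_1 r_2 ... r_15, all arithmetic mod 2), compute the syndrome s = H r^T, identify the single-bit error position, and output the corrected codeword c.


s = (1, 1, 1, 1)^T, error position = 15, corrected codeword c = 011110000001111

Compute s = H r^T mod 2 one row at a time:
  s_1 = 0 + 0 + 0 + 0 + 1 + 1 + 1 + 0 = 3 ≡ 1 (mod 2).
  s_2 = 1 + 1 + 0 + 0 + 1 + 1 + 1 + 0 = 5 ≡ 1 (mod 2).
  s_3 = 1 + 1 + 0 + 0 + 0 + 0 + 1 + 0 = 3 ≡ 1 (mod 2).
  s_4 = 0 + 1 + 1 + 0 + 0 + 0 + 1 + 0 = 3 ≡ 1 (mod 2).
s = (1, 1, 1, 1)^T — this equals column 15 of H (binary 1111), so error is at position 15.
Correct: flip bit 15 of r = 011110000001110 to get c = 011110000001111.


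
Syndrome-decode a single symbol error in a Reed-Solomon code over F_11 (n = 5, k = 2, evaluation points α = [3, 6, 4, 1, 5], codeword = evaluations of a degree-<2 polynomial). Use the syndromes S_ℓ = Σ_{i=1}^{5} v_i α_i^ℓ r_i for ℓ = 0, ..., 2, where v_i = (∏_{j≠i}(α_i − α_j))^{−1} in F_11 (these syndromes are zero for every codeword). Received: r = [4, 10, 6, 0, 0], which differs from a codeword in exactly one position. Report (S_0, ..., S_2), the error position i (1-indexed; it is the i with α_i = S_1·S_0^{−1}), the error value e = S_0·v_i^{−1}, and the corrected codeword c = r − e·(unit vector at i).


S = (1, 5, 3), error at position 5, error magnitude e = 3, c = [4, 10, 6, 0, 8].

Step 1: column multipliers v_i = (∏_{j≠i}(α_i − α_j))^{−1} mod 11.
  i = 1 (α = 3): (3−6)(3−4)(3−1)(3−5) = (−3)·(−1)·2·(−2) = −12 ≡ 10, so v_1 = 10^{−1} = 10 (mod 11).
  i = 2 (α = 6): (6−3)(6−4)(6−1)(6−5) = 3·2·5·1 = 30 ≡ 8, so v_2 = 8^{−1} = 7 (mod 11).
  i = 3 (α = 4): (4−3)(4−6)(4−1)(4−5) = 1·(−2)·3·(−1) = 6 ≡ 6, so v_3 = 6^{−1} = 2 (mod 11).
  i = 4 (α = 1): (1−3)(1−6)(1−4)(1−5) = (−2)·(−5)·(−3)·(−4) = 120 ≡ 10, so v_4 = 10^{−1} = 10 (mod 11).
  i = 5 (α = 5): (5−3)(5−6)(5−4)(5−1) = 2·(−1)·1·4 = −8 ≡ 3, so v_5 = 3^{−1} = 4 (mod 11).
  v = [10, 7, 2, 10, 4].
Step 2: syndromes of r = [4, 10, 6, 0, 0] (all sums mod 11).
  S_0 = Σ v_i r_i = 10·4 + 7·10 + 2·6 + 10·0 + 4·0 = 122 ≡ 1.
  S_1 = Σ v_i α_i r_i = 10·3·4 + 7·6·10 + 2·4·6 + 10·1·0 + 4·5·0 = 588 ≡ 5.
  α_i^2 mod 11 = [9, 3, 5, 1, 3].
  S_2 = Σ v_i α_i^2 r_i = 10·9·4 + 7·3·10 + 2·5·6 + 10·1·0 + 4·3·0 = 630 ≡ 3.
  S = (1, 5, 3) ≠ 0, so r is not a codeword (an error is present).
Step 3: locate the error. For a single error e at position i, S_ℓ = v_i·e·α_i^ℓ, so α_err = S_1/S_0.
  S_0^{−1} = 1^{−1} = 1 (mod 11), so α_err = 5·1 = 5 ≡ 5 = α_5. Error position i = 5.
  Consistency check: S_2/S_1 = 3·9 = 27 ≡ 5 = α_err ✓ (single-error assumption holds).
Step 4: error magnitude e = S_0/v_5 = S_0·∏_{j≠5}(α_5 − α_j) = 1·3 = 3 ≡ 3 (mod 11).
Step 5: correct position 5: c_5 = r_5 − e = 0 − 3 ≡ 8 (mod 11). Hence c = [4, 10, 6, 0, 8].
  Check: interpolating c through the α_i gives m(x) = 9 + 2·x (degree < 2) with m(α_i) = c_i for every i, so c is indeed a codeword.


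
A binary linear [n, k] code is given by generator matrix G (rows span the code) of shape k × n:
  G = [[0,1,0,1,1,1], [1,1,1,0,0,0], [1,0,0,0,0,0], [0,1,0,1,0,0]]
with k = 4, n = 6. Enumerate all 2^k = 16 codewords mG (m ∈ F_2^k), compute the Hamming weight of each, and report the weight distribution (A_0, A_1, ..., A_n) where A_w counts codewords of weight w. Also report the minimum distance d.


Weight distribution: A_0 = 1, A_1 = 1, A_2 = 4, A_3 = 4, A_4 = 3, A_5 = 3. Minimum distance d = 1.

Enumerate all 2^4 = 16 messages m ∈ F_2^4.
For each, compute codeword c = mG in F_2^6, then tally its weight.
  m = 0000 → c = 000000, weight = 0.
  m = 1000 → c = 010111, weight = 4.
  m = 0100 → c = 111000, weight = 3.
  m = 1100 → c = 101111, weight = 5.
  m = 0010 → c = 100000, weight = 1.
  m = 1010 → c = 110111, weight = 5.
  m = 0110 → c = 011000, weight = 2.
  m = 1110 → c = 001111, weight = 4.
  m = 0001 → c = 010100, weight = 2.
  m = 1001 → c = 000011, weight = 2.
  m = 0101 → c = 101100, weight = 3.
  m = 1101 → c = 111011, weight = 5.
  m = 0011 → c = 110100, weight = 3.
  m = 1011 → c = 100011, weight = 3.
  m = 0111 → c = 001100, weight = 2.
  m = 1111 → c = 011011, weight = 4.
Tally weights:
  weight 0: 1 codewords.
  weight 1: 1 codewords.
  weight 2: 4 codewords.
  weight 3: 4 codewords.
  weight 4: 3 codewords.
  weight 5: 3 codewords.
Minimum distance d = smallest w > 0 with A_w > 0 = 1.
Sanity: Σ A_w = 16 = 2^4 = 16 ✓.


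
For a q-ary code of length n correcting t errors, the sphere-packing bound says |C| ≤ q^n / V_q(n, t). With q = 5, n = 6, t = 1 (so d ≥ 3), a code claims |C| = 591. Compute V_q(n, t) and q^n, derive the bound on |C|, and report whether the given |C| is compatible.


V_q(n, t) = 25, q^n = 15625, Hamming bound = 625, |C| = 591 ≤ bound (satisfied).

Step 1: Compute V_q(n, t) = Σ_{j=0}^1 C(n, j) (q−1)^j.
  j = 0: C(6,0)·(4)^0 = 1·1 = 1.
  j = 1: C(6,1)·(4)^1 = 6·4 = 24.
  V_q(n, t) = 1 + 24 = 25.
Step 2: q^n = 5^6 = 15625.
Step 3: Hamming bound ⌊q^n / V_q(n,t)⌋ = ⌊15625/25⌋ = 625.
Step 4: Compare |C| = 591 to 625: satisfied.
The claimed |C| lies below the Hamming bound.


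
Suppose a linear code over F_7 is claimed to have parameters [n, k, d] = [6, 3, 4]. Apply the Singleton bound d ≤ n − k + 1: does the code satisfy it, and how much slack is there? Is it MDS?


Singleton RHS = n − k + 1 = 4, slack = 0, bound satisfied, MDS.

Singleton bound: d ≤ n − k + 1.
Here n = 6, k = 3, so n − k + 1 = 4.
Given d = 4, check d ≤ 4: YES.
Slack = (n − k + 1) − d = 0.
The code is MDS (slack = 0).
Description: the claimed parameters are [6, 3, 4]_7; such a code would be MDS (meets Singleton bound).


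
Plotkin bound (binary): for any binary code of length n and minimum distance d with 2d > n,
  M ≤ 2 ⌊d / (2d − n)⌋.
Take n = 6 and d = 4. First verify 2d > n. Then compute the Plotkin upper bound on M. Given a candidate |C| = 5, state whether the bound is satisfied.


Plotkin bound M ≤ 4; given |C| = 5 > bound (violated).

Check applicability: 2d = 8, n = 6.
2d − n = 2 > 0, so Plotkin applies.
Compute d/(2d−n) = 4/2 ≈ 2.0000.
⌊d/(2d−n)⌋ = 2.
Plotkin bound: M ≤ 2·2 = 4.
Given |C| = 5, check: VIOLATED.
This |C| is above the Plotkin bound, so no binary code with n = 6, d = 4 and 5 codewords exists.


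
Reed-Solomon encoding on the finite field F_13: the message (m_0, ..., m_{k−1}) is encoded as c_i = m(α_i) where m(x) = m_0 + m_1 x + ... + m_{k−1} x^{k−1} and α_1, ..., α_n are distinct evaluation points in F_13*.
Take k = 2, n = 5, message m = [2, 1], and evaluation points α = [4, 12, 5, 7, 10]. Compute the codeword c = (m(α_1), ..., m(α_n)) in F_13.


c = [6, 1, 7, 9, 12]

Message polynomial: m(x) = 2 + 1·x (mod 13).
For each evaluation point α_i, compute m(α_i) mod 13:
  α_1 = 4: Horner steps 1 → 6, so m(4) = 6.
  α_2 = 12: Horner steps 1 → 1, so m(12) = 1.
  α_3 = 5: Horner steps 1 → 7, so m(5) = 7.
  α_4 = 7: Horner steps 1 → 9, so m(7) = 9.
  α_5 = 10: Horner steps 1 → 12, so m(10) = 12.
Codeword c = [6, 1, 7, 9, 12] ∈ F_13^5.


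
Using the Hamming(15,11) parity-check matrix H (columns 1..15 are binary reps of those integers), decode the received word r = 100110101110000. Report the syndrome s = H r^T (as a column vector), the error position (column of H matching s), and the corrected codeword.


s = (1, 1, 1, 1)^T, error position = 15, corrected codeword c = 100110101110001

Compute s = H r^T mod 2 one row at a time:
  s_1 = 0 + 1 + 1 + 1 + 0 + 0 + 0 + 0 = 3 ≡ 1 (mod 2).
  s_2 = 1 + 1 + 0 + 1 + 0 + 0 + 0 + 0 = 3 ≡ 1 (mod 2).
  s_3 = 0 + 0 + 0 + 1 + 1 + 1 + 0 + 0 = 3 ≡ 1 (mod 2).
  s_4 = 1 + 0 + 1 + 1 + 1 + 1 + 0 + 0 = 5 ≡ 1 (mod 2).
s = (1, 1, 1, 1)^T — this equals column 15 of H (binary 1111), so error is at position 15.
Correct: flip bit 15 of r = 100110101110000 to get c = 100110101110001.


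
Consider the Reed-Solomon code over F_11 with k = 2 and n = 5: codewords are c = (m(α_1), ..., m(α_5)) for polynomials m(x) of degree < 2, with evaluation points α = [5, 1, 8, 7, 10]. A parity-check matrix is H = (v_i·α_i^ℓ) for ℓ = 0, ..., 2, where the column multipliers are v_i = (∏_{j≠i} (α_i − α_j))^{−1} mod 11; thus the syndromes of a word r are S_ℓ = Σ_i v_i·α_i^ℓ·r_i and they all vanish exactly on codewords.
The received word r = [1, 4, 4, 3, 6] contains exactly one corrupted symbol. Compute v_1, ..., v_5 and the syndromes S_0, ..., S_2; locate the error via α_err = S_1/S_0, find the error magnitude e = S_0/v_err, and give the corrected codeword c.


S = (8, 8, 8), error at position 2, error magnitude e = 7, c = [1, 8, 4, 3, 6].

Step 1: column multipliers v_i = (∏_{j≠i}(α_i − α_j))^{−1} mod 11.
  i = 1 (α = 5): (5−1)(5−8)(5−7)(5−10) = 4·(−3)·(−2)·(−5) = −120 ≡ 1, so v_1 = 1^{−1} = 1 (mod 11).
  i = 2 (α = 1): (1−5)(1−8)(1−7)(1−10) = (−4)·(−7)·(−6)·(−9) = 1512 ≡ 5, so v_2 = 5^{−1} = 9 (mod 11).
  i = 3 (α = 8): (8−5)(8−1)(8−7)(8−10) = 3·7·1·(−2) = −42 ≡ 2, so v_3 = 2^{−1} = 6 (mod 11).
  i = 4 (α = 7): (7−5)(7−1)(7−8)(7−10) = 2·6·(−1)·(−3) = 36 ≡ 3, so v_4 = 3^{−1} = 4 (mod 11).
  i = 5 (α = 10): (10−5)(10−1)(10−8)(10−7) = 5·9·2·3 = 270 ≡ 6, so v_5 = 6^{−1} = 2 (mod 11).
  v = [1, 9, 6, 4, 2].
Step 2: syndromes of r = [1, 4, 4, 3, 6] (all sums mod 11).
  S_0 = Σ v_i r_i = 1·1 + 9·4 + 6·4 + 4·3 + 2·6 = 85 ≡ 8.
  S_1 = Σ v_i α_i r_i = 1·5·1 + 9·1·4 + 6·8·4 + 4·7·3 + 2·10·6 = 437 ≡ 8.
  α_i^2 mod 11 = [3, 1, 9, 5, 1].
  S_2 = Σ v_i α_i^2 r_i = 1·3·1 + 9·1·4 + 6·9·4 + 4·5·3 + 2·1·6 = 327 ≡ 8.
  S = (8, 8, 8) ≠ 0, so r is not a codeword (an error is present).
Step 3: locate the error. For a single error e at position i, S_ℓ = v_i·e·α_i^ℓ, so α_err = S_1/S_0.
  S_0^{−1} = 8^{−1} = 7 (mod 11), so α_err = 8·7 = 56 ≡ 1 = α_2. Error position i = 2.
  Consistency check: S_2/S_1 = 8·7 = 56 ≡ 1 = α_err ✓ (single-error assumption holds).
Step 4: error magnitude e = S_0/v_2 = S_0·∏_{j≠2}(α_2 − α_j) = 8·5 = 40 ≡ 7 (mod 11).
Step 5: correct position 2: c_2 = r_2 − e = 4 − 7 ≡ 8 (mod 11). Hence c = [1, 8, 4, 3, 6].
  Check: interpolating c through the α_i gives m(x) = 7 + 1·x (degree < 2) with m(α_i) = c_i for every i, so c is indeed a codeword.


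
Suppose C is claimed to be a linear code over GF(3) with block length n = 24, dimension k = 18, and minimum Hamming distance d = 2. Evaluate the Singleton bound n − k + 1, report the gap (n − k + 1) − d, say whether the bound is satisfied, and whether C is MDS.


Singleton RHS = n − k + 1 = 7, slack = 5, bound satisfied, not MDS.

Singleton bound: d ≤ n − k + 1.
Here n = 24, k = 18, so n − k + 1 = 7.
Given d = 2, check d ≤ 7: YES.
Slack = (n − k + 1) − d = 5.
The code is NOT MDS (slack = 5 > 0).
Description: the claimed parameters are [24, 18, 2]_3; such a code would be non-MDS.
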